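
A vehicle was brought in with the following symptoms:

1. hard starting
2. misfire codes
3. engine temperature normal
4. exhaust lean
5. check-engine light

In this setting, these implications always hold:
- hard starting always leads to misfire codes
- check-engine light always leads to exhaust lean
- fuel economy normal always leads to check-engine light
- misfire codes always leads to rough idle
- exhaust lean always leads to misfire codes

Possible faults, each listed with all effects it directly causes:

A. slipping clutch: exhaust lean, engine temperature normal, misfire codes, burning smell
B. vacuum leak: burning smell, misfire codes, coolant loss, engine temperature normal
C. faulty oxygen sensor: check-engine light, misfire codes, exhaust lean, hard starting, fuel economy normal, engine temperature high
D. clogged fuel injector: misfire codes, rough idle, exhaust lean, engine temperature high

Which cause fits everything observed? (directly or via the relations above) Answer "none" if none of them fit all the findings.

Checking each candidate against the observations:
(A) slipping clutch — hard starting ✗; misfire codes ✓; engine temperature normal ✓; exhaust lean ✓; check-engine light ✗
(B) vacuum leak — does not account for hard starting, exhaust lean, check-engine light
(C) faulty oxygen sensor — hard starting ✓; misfire codes ✓; engine temperature normal ✗; exhaust lean ✓; check-engine light ✓
(D) clogged fuel injector — fails on hard starting, engine temperature normal, check-engine light (predicts engine temperature high, not engine temperature normal)
No candidate is consistent with all observations.

none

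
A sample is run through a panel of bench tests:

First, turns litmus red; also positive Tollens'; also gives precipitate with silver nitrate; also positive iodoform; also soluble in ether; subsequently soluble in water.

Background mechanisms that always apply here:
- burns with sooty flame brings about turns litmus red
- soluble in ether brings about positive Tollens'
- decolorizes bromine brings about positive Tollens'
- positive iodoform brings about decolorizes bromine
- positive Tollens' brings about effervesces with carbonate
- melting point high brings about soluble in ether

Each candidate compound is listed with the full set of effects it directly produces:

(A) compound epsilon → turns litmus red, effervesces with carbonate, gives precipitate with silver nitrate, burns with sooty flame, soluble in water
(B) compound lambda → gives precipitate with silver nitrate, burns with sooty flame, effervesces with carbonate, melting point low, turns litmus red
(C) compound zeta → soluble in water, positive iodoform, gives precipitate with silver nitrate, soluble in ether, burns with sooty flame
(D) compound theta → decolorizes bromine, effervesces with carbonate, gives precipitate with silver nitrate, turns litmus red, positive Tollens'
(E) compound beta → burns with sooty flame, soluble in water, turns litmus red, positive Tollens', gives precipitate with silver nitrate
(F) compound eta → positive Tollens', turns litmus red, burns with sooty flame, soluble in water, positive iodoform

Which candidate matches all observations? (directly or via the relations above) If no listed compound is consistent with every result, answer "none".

C

For each candidate, compare predicted effects to what was observed:
(A) compound epsilon — turns litmus red +; positive Tollens' -; gives precipitate with silver nitrate +; positive iodoform -; soluble in ether -; soluble in water +
(B) compound lambda — does not account for positive Tollens', positive iodoform, soluble in ether, soluble in water
(C) compound zeta — accounts for every observation (turns litmus red through burns with sooty flame → turns litmus red)
(D) compound theta — turns litmus red +; positive Tollens' +; gives precipitate with silver nitrate +; positive iodoform -; soluble in ether -; soluble in water -
(E) compound beta — turns litmus red +; positive Tollens' +; gives precipitate with silver nitrate +; positive iodoform -; soluble in ether -; soluble in water +
(F) compound eta — does not account for gives precipitate with silver nitrate, soluble in ether
(C) alone accounts for all the evidence.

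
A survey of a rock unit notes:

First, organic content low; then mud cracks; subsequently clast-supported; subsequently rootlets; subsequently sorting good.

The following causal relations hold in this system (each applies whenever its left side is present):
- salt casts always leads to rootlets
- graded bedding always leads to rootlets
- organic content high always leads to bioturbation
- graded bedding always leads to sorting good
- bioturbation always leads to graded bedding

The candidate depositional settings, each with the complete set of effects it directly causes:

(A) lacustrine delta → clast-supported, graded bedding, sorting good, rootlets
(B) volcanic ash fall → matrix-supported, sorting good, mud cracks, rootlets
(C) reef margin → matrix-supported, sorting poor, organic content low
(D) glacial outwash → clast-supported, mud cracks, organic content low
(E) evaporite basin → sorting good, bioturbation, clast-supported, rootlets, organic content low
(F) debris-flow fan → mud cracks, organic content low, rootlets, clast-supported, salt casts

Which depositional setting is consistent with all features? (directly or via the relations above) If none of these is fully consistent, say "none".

none

Testing each hypothesis:
(A) lacustrine delta — organic content low miss; mud cracks miss; clast-supported match; rootlets match; sorting good match
(B) volcanic ash fall — organic content low miss; mud cracks match; clast-supported miss; rootlets match; sorting good match
(C) reef margin — organic content low match; mud cracks miss; clast-supported miss; rootlets miss; sorting good miss
(D) glacial outwash — does not account for rootlets, sorting good
(E) evaporite basin — organic content low match; mud cracks miss; clast-supported match; rootlets match; sorting good match
(F) debris-flow fan — organic content low match; mud cracks match; clast-supported match; rootlets match; sorting good miss
None of the listed candidates fits everything.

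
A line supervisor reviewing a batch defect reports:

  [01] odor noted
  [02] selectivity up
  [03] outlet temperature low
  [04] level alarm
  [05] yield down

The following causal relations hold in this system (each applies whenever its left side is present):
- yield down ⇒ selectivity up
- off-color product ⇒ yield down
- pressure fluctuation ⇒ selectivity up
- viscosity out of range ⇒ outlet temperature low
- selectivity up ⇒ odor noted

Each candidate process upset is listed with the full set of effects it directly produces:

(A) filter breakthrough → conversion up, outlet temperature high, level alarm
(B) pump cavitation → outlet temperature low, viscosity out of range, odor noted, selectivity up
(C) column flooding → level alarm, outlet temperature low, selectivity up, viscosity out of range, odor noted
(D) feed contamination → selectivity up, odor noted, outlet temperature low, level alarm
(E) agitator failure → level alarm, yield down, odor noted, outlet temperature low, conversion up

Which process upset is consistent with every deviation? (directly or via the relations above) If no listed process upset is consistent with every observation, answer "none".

E

Checking each candidate against the observations:
(A) filter breakthrough — fails on odor noted, selectivity up, outlet temperature low, yield down (predicts outlet temperature high, not outlet temperature low)
(B) pump cavitation — does not account for level alarm, yield down
(C) column flooding — odor noted ✓; selectivity up ✓; outlet temperature low ✓; level alarm ✓; yield down ✗
(D) feed contamination — odor noted ✓; selectivity up ✓; outlet temperature low ✓; level alarm ✓; yield down ✗
(E) agitator failure — odor noted ✓; selectivity up ✓ (via yield down → selectivity up); outlet temperature low ✓; level alarm ✓; yield down ✓
(E) is the only candidate with no mismatches.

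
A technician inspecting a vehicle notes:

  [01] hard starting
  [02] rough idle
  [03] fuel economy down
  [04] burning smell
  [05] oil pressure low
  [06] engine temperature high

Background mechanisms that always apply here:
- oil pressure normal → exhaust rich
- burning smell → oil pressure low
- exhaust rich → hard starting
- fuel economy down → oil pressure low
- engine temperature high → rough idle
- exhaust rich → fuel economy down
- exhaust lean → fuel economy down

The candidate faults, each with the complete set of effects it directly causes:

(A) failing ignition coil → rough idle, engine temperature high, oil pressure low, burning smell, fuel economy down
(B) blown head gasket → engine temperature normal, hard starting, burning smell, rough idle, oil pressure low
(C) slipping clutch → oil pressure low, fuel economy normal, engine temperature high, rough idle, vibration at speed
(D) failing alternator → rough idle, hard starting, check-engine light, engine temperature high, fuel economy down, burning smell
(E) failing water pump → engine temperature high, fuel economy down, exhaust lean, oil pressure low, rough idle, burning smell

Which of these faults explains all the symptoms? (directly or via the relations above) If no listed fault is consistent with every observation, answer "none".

Testing each hypothesis:
(A) failing ignition coil — does not account for hard starting
(B) blown head gasket — fails on fuel economy down, engine temperature high (predicts engine temperature normal, not engine temperature high)
(C) slipping clutch — hard starting ✗; rough idle ✓; fuel economy down ✗; burning smell ✗; oil pressure low ✓; engine temperature high ✓
(D) failing alternator — accounts for every observation (oil pressure low by fuel economy down → oil pressure low)
(E) failing water pump — does not account for hard starting
(D) is the only candidate with no mismatches.

D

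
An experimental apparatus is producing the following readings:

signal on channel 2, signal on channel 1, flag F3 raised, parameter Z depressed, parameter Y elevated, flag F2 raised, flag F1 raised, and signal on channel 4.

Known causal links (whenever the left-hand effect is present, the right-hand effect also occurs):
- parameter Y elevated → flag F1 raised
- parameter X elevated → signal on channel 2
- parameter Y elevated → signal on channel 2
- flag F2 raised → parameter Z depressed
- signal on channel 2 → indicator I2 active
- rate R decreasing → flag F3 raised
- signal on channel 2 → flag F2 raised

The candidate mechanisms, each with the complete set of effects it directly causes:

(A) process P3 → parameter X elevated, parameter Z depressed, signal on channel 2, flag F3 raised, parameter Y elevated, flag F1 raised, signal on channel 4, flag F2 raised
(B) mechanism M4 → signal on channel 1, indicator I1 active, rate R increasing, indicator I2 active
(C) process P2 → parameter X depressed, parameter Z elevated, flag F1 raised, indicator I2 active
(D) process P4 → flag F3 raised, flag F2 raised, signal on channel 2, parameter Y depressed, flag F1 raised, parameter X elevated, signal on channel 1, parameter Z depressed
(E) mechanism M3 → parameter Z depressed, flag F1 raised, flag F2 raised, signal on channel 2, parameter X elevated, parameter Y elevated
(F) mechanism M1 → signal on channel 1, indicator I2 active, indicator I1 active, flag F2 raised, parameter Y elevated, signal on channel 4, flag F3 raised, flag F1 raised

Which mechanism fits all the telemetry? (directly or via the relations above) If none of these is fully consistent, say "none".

For each candidate, compare predicted effects to what was observed:
(A) process P3 — signal on channel 2 +; signal on channel 1 -; flag F3 raised +; parameter Z depressed +; parameter Y elevated +; flag F2 raised +; flag F1 raised +; signal on channel 4 +
(B) mechanism M4 — signal on channel 2 -; signal on channel 1 +; flag F3 raised -; parameter Z depressed -; parameter Y elevated -; flag F2 raised -; flag F1 raised -; signal on channel 4 -
(C) process P2 — signal on channel 2 -; signal on channel 1 -; flag F3 raised -; parameter Z depressed -; parameter Y elevated -; flag F2 raised -; flag F1 raised +; signal on channel 4 -
(D) process P4 — signal on channel 2 +; signal on channel 1 +; flag F3 raised +; parameter Z depressed +; parameter Y elevated -; flag F2 raised +; flag F1 raised +; signal on channel 4 -
(E) mechanism M3 — does not account for signal on channel 1, flag F3 raised, signal on channel 4
(F) mechanism M1 — signal on channel 2 + (through parameter Y elevated → signal on channel 2); signal on channel 1 +; flag F3 raised +; parameter Z depressed + (through flag F2 raised → parameter Z depressed); parameter Y elevated +; flag F2 raised +; flag F1 raised +; signal on channel 4 +
(F) alone accounts for all the evidence.

F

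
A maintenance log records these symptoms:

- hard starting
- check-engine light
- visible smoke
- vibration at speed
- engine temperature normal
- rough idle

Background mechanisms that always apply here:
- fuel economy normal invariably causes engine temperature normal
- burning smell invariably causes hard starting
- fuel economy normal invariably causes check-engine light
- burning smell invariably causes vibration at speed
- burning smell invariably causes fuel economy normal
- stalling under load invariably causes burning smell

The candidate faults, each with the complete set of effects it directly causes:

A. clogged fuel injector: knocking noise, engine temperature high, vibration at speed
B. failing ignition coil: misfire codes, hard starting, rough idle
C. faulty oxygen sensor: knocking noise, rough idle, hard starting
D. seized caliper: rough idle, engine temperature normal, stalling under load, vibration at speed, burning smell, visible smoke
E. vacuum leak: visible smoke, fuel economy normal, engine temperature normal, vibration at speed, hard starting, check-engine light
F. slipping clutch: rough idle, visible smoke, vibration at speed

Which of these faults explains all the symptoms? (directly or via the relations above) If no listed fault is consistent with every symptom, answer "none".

For each candidate, compare predicted effects to what was observed:
(A) clogged fuel injector — fails on hard starting, check-engine light, visible smoke, engine temperature normal, rough idle (predicts engine temperature high, not engine temperature normal)
(B) failing ignition coil — does not account for check-engine light, visible smoke, vibration at speed, engine temperature normal
(C) faulty oxygen sensor — does not account for check-engine light, visible smoke, vibration at speed, engine temperature normal
(D) seized caliper — hard starting yes (via burning smell → hard starting); check-engine light yes (via burning smell → fuel economy normal → check-engine light); visible smoke yes; vibration at speed yes; engine temperature normal yes; rough idle yes
(E) vacuum leak — does not account for rough idle
(F) slipping clutch — hard starting NO; check-engine light NO; visible smoke yes; vibration at speed yes; engine temperature normal NO; rough idle yes
Only (D) is consistent with every observation.

D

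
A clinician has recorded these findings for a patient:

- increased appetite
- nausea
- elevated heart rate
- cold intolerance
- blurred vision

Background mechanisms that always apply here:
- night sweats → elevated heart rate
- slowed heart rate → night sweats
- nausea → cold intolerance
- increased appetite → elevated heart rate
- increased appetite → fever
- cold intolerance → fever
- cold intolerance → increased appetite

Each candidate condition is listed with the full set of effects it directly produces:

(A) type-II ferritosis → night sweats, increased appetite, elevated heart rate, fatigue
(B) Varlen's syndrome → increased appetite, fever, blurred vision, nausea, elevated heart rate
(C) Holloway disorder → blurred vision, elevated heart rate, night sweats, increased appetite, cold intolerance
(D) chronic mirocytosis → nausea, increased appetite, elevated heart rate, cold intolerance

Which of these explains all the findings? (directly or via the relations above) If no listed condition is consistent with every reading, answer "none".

B

Per-candidate check:
(A) type-II ferritosis — does not account for nausea, cold intolerance, blurred vision
(B) Varlen's syndrome — increased appetite +; nausea +; elevated heart rate +; cold intolerance + (through nausea → cold intolerance); blurred vision +
(C) Holloway disorder — does not account for nausea
(D) chronic mirocytosis — increased appetite +; nausea +; elevated heart rate +; cold intolerance +; blurred vision -
Only (B) is consistent with every observation.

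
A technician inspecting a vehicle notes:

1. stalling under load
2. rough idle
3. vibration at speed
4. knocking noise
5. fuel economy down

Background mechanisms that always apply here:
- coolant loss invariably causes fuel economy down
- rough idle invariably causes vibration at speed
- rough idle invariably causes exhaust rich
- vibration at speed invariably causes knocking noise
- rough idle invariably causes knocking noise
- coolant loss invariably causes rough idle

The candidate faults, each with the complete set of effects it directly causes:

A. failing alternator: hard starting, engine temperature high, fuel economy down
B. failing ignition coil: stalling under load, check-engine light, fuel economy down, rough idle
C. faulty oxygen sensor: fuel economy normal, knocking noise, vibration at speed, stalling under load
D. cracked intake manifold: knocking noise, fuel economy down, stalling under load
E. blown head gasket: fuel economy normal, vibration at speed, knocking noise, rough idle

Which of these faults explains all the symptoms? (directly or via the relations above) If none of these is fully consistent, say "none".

B

Testing each hypothesis:
(A) failing alternator — stalling under load miss; rough idle miss; vibration at speed miss; knocking noise miss; fuel economy down match
(B) failing ignition coil — stalling under load match; rough idle match; vibration at speed match (by rough idle → vibration at speed); knocking noise match (by rough idle → knocking noise); fuel economy down match
(C) faulty oxygen sensor — fails on rough idle, fuel economy down (predicts fuel economy normal, not fuel economy down)
(D) cracked intake manifold — stalling under load match; rough idle miss; vibration at speed miss; knocking noise match; fuel economy down match
(E) blown head gasket — stalling under load miss; rough idle match; vibration at speed match; knocking noise match; fuel economy down miss
(B) is the only candidate with no mismatches.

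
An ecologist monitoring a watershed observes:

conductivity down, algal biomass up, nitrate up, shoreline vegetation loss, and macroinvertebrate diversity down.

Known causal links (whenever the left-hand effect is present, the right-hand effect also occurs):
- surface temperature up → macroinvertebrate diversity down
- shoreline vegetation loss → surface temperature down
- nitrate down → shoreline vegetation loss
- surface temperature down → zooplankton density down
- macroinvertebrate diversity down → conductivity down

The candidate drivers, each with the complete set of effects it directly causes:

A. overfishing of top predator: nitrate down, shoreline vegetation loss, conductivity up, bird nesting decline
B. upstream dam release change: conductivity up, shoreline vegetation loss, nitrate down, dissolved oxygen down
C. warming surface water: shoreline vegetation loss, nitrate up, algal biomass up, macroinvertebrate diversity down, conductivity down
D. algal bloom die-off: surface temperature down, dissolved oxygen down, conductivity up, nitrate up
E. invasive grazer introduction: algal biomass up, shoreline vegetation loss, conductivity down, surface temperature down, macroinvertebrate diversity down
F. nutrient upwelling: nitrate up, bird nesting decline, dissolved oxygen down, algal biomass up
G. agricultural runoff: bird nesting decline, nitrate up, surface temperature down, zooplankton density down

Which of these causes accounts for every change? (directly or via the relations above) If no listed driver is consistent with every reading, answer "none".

For each candidate, compare predicted effects to what was observed:
(A) overfishing of top predator — conductivity down NO; algal biomass up NO; nitrate up NO; shoreline vegetation loss yes; macroinvertebrate diversity down NO
(B) upstream dam release change — conductivity down NO; algal biomass up NO; nitrate up NO; shoreline vegetation loss yes; macroinvertebrate diversity down NO
(C) warming surface water — conductivity down yes; algal biomass up yes; nitrate up yes; shoreline vegetation loss yes; macroinvertebrate diversity down yes
(D) algal bloom die-off — fails on conductivity down, algal biomass up, shoreline vegetation loss, macroinvertebrate diversity down (predicts conductivity up, not conductivity down)
(E) invasive grazer introduction — conductivity down yes; algal biomass up yes; nitrate up NO; shoreline vegetation loss yes; macroinvertebrate diversity down yes
(F) nutrient upwelling — does not account for conductivity down, shoreline vegetation loss, macroinvertebrate diversity down
(G) agricultural runoff — does not account for conductivity down, algal biomass up, shoreline vegetation loss, macroinvertebrate diversity down
Only (C) is consistent with every observation.

C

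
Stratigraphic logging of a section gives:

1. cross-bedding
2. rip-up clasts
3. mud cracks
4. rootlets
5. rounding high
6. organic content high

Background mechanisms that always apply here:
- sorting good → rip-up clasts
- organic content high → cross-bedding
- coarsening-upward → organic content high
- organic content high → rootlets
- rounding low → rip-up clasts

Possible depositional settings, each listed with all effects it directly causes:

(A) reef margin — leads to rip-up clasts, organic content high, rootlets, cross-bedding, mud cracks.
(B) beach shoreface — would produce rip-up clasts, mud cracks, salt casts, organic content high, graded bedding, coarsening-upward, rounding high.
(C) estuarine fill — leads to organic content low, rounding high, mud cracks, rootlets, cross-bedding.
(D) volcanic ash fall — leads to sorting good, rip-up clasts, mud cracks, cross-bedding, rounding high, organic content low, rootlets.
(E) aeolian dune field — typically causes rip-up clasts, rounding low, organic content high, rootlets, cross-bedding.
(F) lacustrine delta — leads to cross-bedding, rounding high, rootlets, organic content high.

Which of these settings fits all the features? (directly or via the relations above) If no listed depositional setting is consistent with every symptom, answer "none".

Per-candidate check:
(A) reef margin — does not account for rounding high
(B) beach shoreface — cross-bedding match (by organic content high → cross-bedding); rip-up clasts match; mud cracks match; rootlets match (by organic content high → rootlets); rounding high match; organic content high match
(C) estuarine fill — cross-bedding match; rip-up clasts miss; mud cracks match; rootlets match; rounding high match; organic content high miss
(D) volcanic ash fall — fails on organic content high (predicts organic content low, not organic content high)
(E) aeolian dune field — cross-bedding match; rip-up clasts match; mud cracks miss; rootlets match; rounding high miss; organic content high match
(F) lacustrine delta — cross-bedding match; rip-up clasts miss; mud cracks miss; rootlets match; rounding high match; organic content high match
(B) alone accounts for all the evidence.

B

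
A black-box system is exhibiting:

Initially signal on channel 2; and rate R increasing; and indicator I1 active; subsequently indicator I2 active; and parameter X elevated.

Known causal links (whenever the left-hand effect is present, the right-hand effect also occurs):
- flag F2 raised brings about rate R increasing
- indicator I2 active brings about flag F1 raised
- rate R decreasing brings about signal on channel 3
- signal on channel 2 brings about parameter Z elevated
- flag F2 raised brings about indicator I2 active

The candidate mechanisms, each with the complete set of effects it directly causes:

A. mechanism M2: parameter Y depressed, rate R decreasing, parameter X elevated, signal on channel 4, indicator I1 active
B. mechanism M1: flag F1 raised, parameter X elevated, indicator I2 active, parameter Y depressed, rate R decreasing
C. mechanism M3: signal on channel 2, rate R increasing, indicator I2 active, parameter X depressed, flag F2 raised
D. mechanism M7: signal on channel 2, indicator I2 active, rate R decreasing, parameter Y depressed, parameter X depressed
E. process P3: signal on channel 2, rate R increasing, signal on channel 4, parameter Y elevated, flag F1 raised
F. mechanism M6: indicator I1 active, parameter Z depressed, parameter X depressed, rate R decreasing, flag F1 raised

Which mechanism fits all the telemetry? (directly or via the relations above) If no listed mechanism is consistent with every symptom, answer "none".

none

Testing each hypothesis:
(A) mechanism M2 — signal on channel 2 miss; rate R increasing miss; indicator I1 active match; indicator I2 active miss; parameter X elevated match
(B) mechanism M1 — fails on signal on channel 2, rate R increasing, indicator I1 active (predicts rate R decreasing, not rate R increasing)
(C) mechanism M3 — fails on indicator I1 active, parameter X elevated (predicts parameter X depressed, not parameter X elevated)
(D) mechanism M7 — fails on rate R increasing, indicator I1 active, parameter X elevated (predicts rate R decreasing, not rate R increasing; predicts parameter X depressed, not parameter X elevated)
(E) process P3 — does not account for indicator I1 active, indicator I2 active, parameter X elevated
(F) mechanism M6 — signal on channel 2 miss; rate R increasing miss; indicator I1 active match; indicator I2 active miss; parameter X elevated miss
Every candidate fails on at least one observation.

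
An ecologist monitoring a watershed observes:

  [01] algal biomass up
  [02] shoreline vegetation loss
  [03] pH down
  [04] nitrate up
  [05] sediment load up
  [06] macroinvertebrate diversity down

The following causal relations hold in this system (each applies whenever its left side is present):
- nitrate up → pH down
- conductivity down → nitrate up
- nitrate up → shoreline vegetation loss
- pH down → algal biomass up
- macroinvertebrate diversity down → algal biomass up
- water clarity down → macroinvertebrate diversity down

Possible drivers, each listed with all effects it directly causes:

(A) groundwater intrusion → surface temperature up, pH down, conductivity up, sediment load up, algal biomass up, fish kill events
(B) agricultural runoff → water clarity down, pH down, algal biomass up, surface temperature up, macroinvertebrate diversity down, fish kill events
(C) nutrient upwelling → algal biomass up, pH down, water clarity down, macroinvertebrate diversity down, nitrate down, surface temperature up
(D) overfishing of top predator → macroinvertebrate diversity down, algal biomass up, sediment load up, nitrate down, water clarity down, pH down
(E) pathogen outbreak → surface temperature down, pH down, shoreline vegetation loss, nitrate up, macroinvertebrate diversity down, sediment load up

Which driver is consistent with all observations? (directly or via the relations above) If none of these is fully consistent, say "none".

E

Testing each hypothesis:
(A) groundwater intrusion — algal biomass up match; shoreline vegetation loss miss; pH down match; nitrate up miss; sediment load up match; macroinvertebrate diversity down miss
(B) agricultural runoff — does not account for shoreline vegetation loss, nitrate up, sediment load up
(C) nutrient upwelling — fails on shoreline vegetation loss, nitrate up, sediment load up (predicts nitrate down, not nitrate up)
(D) overfishing of top predator — algal biomass up match; shoreline vegetation loss miss; pH down match; nitrate up miss; sediment load up match; macroinvertebrate diversity down match
(E) pathogen outbreak — accounts for every observation (algal biomass up through pH down → algal biomass up)
(E) alone accounts for all the evidence.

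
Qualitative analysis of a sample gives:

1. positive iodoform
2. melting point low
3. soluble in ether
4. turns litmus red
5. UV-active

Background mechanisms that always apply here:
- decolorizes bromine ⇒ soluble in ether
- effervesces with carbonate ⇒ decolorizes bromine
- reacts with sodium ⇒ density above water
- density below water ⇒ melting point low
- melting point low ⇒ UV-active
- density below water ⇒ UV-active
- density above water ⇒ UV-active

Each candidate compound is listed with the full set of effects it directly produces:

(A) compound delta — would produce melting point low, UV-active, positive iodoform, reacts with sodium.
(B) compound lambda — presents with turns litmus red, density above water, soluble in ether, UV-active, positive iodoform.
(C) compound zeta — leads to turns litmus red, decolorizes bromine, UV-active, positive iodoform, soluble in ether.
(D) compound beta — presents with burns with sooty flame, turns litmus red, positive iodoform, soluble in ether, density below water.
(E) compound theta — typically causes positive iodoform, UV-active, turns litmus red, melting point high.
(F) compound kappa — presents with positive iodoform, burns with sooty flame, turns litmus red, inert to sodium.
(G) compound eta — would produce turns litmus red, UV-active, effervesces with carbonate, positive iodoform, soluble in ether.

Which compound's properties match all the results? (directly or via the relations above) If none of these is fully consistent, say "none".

D

Testing each hypothesis:
(A) compound delta — positive iodoform yes; melting point low yes; soluble in ether NO; turns litmus red NO; UV-active yes
(B) compound lambda — positive iodoform yes; melting point low NO; soluble in ether yes; turns litmus red yes; UV-active yes
(C) compound zeta — positive iodoform yes; melting point low NO; soluble in ether yes; turns litmus red yes; UV-active yes
(D) compound beta — accounts for every observation (melting point low by density below water → melting point low)
(E) compound theta — positive iodoform yes; melting point low NO; soluble in ether NO; turns litmus red yes; UV-active yes
(F) compound kappa — positive iodoform yes; melting point low NO; soluble in ether NO; turns litmus red yes; UV-active NO
(G) compound eta — positive iodoform yes; melting point low NO; soluble in ether yes; turns litmus red yes; UV-active yes
(D) is the only candidate with no mismatches.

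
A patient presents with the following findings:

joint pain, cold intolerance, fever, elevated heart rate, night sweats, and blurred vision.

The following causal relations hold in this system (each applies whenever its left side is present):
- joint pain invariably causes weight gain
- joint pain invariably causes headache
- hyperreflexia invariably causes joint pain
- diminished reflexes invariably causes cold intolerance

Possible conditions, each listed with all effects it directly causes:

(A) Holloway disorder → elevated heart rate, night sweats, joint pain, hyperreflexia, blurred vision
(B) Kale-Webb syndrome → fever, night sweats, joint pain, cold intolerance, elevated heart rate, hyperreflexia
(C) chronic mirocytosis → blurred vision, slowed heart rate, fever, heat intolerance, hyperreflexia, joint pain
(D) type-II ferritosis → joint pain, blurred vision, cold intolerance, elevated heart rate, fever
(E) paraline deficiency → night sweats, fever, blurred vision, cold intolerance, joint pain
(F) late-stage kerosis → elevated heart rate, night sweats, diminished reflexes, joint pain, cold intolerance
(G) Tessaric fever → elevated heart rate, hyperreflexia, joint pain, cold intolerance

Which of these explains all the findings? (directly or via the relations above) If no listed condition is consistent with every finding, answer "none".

none

Checking each candidate against the observations:
(A) Holloway disorder — joint pain match; cold intolerance miss; fever miss; elevated heart rate match; night sweats match; blurred vision match
(B) Kale-Webb syndrome — does not account for blurred vision
(C) chronic mirocytosis — fails on cold intolerance, elevated heart rate, night sweats (predicts heat intolerance, not cold intolerance; predicts slowed heart rate, not elevated heart rate)
(D) type-II ferritosis — joint pain match; cold intolerance match; fever match; elevated heart rate match; night sweats miss; blurred vision match
(E) paraline deficiency — joint pain match; cold intolerance match; fever match; elevated heart rate miss; night sweats match; blurred vision match
(F) late-stage kerosis — does not account for fever, blurred vision
(G) Tessaric fever — joint pain match; cold intolerance match; fever miss; elevated heart rate match; night sweats miss; blurred vision miss
None of the listed candidates fits everything.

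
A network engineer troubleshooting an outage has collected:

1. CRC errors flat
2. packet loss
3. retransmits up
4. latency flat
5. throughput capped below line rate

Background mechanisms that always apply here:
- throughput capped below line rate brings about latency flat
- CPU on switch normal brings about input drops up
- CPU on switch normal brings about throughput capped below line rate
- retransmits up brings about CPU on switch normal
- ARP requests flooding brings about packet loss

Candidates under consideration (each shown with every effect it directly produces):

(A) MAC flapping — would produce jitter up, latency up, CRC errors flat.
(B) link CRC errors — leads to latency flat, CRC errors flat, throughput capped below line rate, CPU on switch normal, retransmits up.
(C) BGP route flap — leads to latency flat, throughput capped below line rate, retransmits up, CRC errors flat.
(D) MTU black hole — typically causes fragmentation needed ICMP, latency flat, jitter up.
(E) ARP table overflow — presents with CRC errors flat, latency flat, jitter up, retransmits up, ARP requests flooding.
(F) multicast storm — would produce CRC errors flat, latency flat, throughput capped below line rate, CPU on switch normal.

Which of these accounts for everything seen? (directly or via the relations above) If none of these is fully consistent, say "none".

Per-candidate check:
(A) MAC flapping — CRC errors flat match; packet loss miss; retransmits up miss; latency flat miss; throughput capped below line rate miss
(B) link CRC errors — does not account for packet loss
(C) BGP route flap — does not account for packet loss
(D) MTU black hole — CRC errors flat miss; packet loss miss; retransmits up miss; latency flat match; throughput capped below line rate miss
(E) ARP table overflow — accounts for every observation (packet loss by ARP requests flooding → packet loss)
(F) multicast storm — does not account for packet loss, retransmits up
(E) alone accounts for all the evidence.

E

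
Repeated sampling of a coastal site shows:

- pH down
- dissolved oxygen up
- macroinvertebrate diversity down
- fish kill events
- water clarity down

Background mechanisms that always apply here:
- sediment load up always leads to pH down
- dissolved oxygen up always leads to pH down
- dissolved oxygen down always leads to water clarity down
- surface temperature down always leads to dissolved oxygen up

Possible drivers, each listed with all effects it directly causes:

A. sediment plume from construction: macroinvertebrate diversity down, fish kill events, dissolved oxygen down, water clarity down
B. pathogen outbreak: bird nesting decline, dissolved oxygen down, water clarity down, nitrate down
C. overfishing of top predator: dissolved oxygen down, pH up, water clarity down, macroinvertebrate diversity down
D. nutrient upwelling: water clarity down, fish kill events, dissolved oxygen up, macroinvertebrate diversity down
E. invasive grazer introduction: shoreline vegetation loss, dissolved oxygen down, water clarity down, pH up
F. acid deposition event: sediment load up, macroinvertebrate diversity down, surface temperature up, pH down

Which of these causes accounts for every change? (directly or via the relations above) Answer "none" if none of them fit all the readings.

For each candidate, compare predicted effects to what was observed:
(A) sediment plume from construction — fails on pH down, dissolved oxygen up (predicts dissolved oxygen down, not dissolved oxygen up)
(B) pathogen outbreak — fails on pH down, dissolved oxygen up, macroinvertebrate diversity down, fish kill events (predicts dissolved oxygen down, not dissolved oxygen up)
(C) overfishing of top predator — fails on pH down, dissolved oxygen up, fish kill events (predicts pH up, not pH down; predicts dissolved oxygen down, not dissolved oxygen up)
(D) nutrient upwelling — pH down yes (by dissolved oxygen up → pH down); dissolved oxygen up yes; macroinvertebrate diversity down yes; fish kill events yes; water clarity down yes
(E) invasive grazer introduction — fails on pH down, dissolved oxygen up, macroinvertebrate diversity down, fish kill events (predicts pH up, not pH down; predicts dissolved oxygen down, not dissolved oxygen up)
(F) acid deposition event — pH down yes; dissolved oxygen up NO; macroinvertebrate diversity down yes; fish kill events NO; water clarity down NO
(D) alone accounts for all the evidence.

D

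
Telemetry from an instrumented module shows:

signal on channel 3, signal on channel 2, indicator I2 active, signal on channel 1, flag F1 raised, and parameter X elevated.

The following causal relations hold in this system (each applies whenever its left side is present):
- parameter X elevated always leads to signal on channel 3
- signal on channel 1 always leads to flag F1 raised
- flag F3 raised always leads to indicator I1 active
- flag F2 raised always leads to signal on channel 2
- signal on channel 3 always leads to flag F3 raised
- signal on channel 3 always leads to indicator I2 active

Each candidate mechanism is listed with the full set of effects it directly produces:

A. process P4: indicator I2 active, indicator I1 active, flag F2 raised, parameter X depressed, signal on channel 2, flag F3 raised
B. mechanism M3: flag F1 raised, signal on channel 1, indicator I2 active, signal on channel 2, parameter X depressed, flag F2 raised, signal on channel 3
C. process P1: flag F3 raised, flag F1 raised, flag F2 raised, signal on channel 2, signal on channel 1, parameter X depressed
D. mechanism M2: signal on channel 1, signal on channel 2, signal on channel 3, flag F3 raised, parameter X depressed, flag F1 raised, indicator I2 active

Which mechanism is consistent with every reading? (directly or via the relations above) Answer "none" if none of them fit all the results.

none

Checking each candidate against the observations:
(A) process P4 — signal on channel 3 -; signal on channel 2 +; indicator I2 active +; signal on channel 1 -; flag F1 raised -; parameter X elevated -
(B) mechanism M3 — fails on parameter X elevated (predicts parameter X depressed, not parameter X elevated)
(C) process P1 — fails on signal on channel 3, indicator I2 active, parameter X elevated (predicts parameter X depressed, not parameter X elevated)
(D) mechanism M2 — signal on channel 3 +; signal on channel 2 +; indicator I2 active +; signal on channel 1 +; flag F1 raised +; parameter X elevated -
None of the listed candidates fits everything.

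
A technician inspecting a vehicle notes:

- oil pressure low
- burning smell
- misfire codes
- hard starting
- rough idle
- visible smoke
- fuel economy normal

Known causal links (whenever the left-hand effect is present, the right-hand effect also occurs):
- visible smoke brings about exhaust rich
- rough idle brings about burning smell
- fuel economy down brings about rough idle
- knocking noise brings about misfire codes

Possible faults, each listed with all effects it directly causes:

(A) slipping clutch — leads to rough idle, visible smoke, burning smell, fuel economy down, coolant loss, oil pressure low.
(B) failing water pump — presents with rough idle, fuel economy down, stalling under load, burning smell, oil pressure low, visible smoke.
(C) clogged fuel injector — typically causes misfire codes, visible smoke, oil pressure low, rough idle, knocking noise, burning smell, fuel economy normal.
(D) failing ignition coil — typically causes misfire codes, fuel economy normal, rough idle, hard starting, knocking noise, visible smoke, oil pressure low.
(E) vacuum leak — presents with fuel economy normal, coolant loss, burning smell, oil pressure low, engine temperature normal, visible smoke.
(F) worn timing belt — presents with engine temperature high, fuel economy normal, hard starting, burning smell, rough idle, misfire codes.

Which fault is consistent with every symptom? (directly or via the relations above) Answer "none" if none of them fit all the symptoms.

D

Per-candidate check:
(A) slipping clutch — fails on misfire codes, hard starting, fuel economy normal (predicts fuel economy down, not fuel economy normal)
(B) failing water pump — fails on misfire codes, hard starting, fuel economy normal (predicts fuel economy down, not fuel economy normal)
(C) clogged fuel injector — oil pressure low +; burning smell +; misfire codes +; hard starting -; rough idle +; visible smoke +; fuel economy normal +
(D) failing ignition coil — accounts for every observation (burning smell via rough idle → burning smell)
(E) vacuum leak — oil pressure low +; burning smell +; misfire codes -; hard starting -; rough idle -; visible smoke +; fuel economy normal +
(F) worn timing belt — does not account for oil pressure low, visible smoke
(D) is the only candidate with no mismatches.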